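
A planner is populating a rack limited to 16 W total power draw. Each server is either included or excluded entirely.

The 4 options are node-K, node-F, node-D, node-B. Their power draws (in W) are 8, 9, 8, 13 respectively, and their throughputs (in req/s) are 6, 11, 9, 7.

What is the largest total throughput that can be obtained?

Treat it as a binary knapsack problem.
Allowing fractional choices, the relaxed optimum would be about 18.9, but servers are indivisible.
node-K + node-D: power draw 8 + 8 = 16 ≤ 16, throughput 6 + 9 = 15.
node-D: power draw 8 ≤ 16, throughput 9.
node-F: power draw 9 ≤ 16, throughput 11.
Best is node-K and node-D with total throughput 15.

15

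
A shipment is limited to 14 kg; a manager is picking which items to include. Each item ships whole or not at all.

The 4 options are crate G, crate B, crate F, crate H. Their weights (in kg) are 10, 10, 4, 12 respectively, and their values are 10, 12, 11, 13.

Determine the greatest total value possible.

23

crate B + crate F: weight 10 + 4 = 14 ≤ 14, value 12 + 11 = 23.
crate H: weight 12 ≤ 14, value 13.
crate G + crate F: weight 10 + 4 = 14 ≤ 14, value 10 + 11 = 21.
Best is crate B and crate F with total value 23.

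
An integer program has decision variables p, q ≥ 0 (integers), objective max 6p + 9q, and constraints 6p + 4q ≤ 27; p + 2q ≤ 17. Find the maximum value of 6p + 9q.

(p,q)=(0,6) is feasible, giving 54.
(p,q)=(1,5) is feasible, giving 51.
The best lattice point is (0,6), giving 54.

54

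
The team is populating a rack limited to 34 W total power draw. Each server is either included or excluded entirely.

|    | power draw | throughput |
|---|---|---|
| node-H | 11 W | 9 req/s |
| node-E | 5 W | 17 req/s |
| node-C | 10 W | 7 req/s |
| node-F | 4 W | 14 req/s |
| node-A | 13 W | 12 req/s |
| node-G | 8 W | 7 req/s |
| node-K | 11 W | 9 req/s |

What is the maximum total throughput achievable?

52

Treat it as a binary knapsack problem.
Allowing fractional choices, the relaxed optimum would be about 53.3, but servers are indivisible.
node-E + node-F + node-A + node-K: power draw 5 + 4 + 13 + 11 = 33 ≤ 34, throughput 17 + 14 + 12 + 9 = 52.
node-H + node-E + node-F + node-A: power draw 11 + 5 + 4 + 13 = 33 ≤ 34, throughput 9 + 17 + 14 + 12 = 52.
The maximum throughput is 52; one optimal choice is node-H, node-E, node-F, and node-A.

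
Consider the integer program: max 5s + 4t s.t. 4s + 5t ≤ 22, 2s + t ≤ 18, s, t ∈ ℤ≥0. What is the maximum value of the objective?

(s,t)=(5,0) is feasible, giving 25.
(s,t)=(4,1) is feasible, giving 24.
Maximum is 25 at (s,t)=(5,0).

25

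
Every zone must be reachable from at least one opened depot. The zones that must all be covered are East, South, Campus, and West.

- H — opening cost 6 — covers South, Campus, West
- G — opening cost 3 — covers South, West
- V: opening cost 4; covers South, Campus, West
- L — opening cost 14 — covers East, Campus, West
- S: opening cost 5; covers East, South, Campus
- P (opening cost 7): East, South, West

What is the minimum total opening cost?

The greedy cost-per-new-zone heuristic would pick V and S for 9, but a cheaper cover exists.
Choose G and S: together they cover East, South, Campus, West — every zone.
Total opening cost: 3 + 5 = 8.
No cover costs less than 8.

8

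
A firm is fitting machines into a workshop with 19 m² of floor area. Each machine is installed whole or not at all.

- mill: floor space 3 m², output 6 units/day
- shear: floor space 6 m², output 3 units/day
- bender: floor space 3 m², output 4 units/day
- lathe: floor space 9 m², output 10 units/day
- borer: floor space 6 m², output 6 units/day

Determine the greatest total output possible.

Take mill, lathe, and borer: floor space 3 + 9 + 6 = 18 ≤ 19, output 6 + 10 + 6 = 22.
No other feasible combination does better.

22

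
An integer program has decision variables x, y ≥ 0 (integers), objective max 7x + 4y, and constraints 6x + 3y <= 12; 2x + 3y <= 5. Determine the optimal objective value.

14

Relaxing integrality, the LP optimum is 14.25 at (x,y) = (1.75, 0.5), which is not an integer point.
(x,y)=(2,0): 6·2+3·0=12≤12, 2·2+3·0=4≤5, objective 14.
(x,y)=(1,1): 6·1+3·1=9≤12, 2·1+3·1=5≤5, objective 11.
(x,y)=(1,0): 6·1+3·0=6≤12, 2·1+3·0=2≤5, objective 7.
The best lattice point is (2,0), giving 14.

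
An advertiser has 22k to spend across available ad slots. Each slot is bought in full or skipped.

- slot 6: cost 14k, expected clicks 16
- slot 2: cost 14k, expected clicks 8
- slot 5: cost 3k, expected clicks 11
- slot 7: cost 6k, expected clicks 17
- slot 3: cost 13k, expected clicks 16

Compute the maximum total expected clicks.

44

Take slot 5, slot 7, and slot 3: cost 3 + 6 + 13 = 22 ≤ 22, expected clicks 11 + 17 + 16 = 44.
No other feasible combination does better.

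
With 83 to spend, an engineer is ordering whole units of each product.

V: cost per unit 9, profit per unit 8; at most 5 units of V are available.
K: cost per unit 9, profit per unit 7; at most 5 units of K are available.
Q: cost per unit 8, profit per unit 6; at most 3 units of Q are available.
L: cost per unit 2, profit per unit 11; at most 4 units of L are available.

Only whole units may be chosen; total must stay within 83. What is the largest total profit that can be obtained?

5×V, 3×K, and 4×L: cost 80 ≤ 83, profit 5·8 + 3·7 + 4·11 = 105.
4×V, 4×K, and 4×L: cost 80 ≤ 83, profit 4·8 + 4·7 + 4·11 = 104.
Best is 105.

105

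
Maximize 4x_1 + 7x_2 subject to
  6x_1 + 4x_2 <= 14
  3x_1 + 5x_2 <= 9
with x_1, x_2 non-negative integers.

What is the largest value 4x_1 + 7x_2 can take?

Relaxing integrality, the LP optimum is 12.60 at (x_1,x_2) = (0, 1.8), which is not an integer point.
(x_1,x_2)=(1,1): 6·1+4·1=10≤14, 3·1+5·1=8≤9, objective 11.
(x_1,x_2)=(2,0): 6·2+4·0=12≤14, 3·2+5·0=6≤9, objective 8.
(x_1,x_2)=(0,1): 6·0+4·1=4≤14, 3·0+5·1=5≤9, objective 7.
No feasible integer point exceeds 11.

11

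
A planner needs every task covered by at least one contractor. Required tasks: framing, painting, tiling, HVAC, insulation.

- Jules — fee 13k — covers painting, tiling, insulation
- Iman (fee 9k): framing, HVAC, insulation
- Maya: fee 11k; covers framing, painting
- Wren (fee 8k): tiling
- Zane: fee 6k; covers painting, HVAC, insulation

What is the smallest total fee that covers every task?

This is an integer covering problem.
The greedy cost-per-new-task heuristic would pick Zane, Wren, and Iman for 23, but a cheaper cover exists.
Choose Jules and Iman: together they cover framing, painting, tiling, HVAC, insulation — every task.
Total fee: 13 + 9 = 22.
No cover costs less than 22.

22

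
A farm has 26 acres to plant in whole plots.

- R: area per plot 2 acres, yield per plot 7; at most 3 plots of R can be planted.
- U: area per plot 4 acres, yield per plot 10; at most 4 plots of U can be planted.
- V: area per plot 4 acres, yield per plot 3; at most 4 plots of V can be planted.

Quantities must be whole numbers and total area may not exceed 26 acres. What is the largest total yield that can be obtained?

64

This is a bounded integer knapsack.
R has the best ratio (7/2); taking only R gives at most 3×7 = 21 (stopped by the supply cap of 3).
Mixing does better — 3×R, 4×U, and 1×V: area 26 ≤ 26, yield 3·7 + 4·10 + 1·3 = 64.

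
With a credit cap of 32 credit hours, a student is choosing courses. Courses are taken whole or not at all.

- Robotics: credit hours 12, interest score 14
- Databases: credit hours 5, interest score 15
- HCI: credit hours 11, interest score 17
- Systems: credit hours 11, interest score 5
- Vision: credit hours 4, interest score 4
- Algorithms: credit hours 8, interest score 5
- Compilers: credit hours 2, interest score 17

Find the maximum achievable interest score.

63

Take Robotics, Databases, HCI, and Compilers: credit hours 12 + 5 + 11 + 2 = 30 ≤ 32, interest score 14 + 15 + 17 + 17 = 63.
No other feasible combination does better.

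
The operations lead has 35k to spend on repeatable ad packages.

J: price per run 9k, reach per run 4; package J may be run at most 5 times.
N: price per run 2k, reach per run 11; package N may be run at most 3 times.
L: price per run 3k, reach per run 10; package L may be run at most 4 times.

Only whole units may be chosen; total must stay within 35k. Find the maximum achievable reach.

77

Take 1×J, 3×N, and 4×L: price 27 ≤ 35, reach 1·4 + 3·11 + 4·10 = 77.
N has the best ratio (11/2) and is taken to its limit of 3; remaining capacity is filled optimally with the others.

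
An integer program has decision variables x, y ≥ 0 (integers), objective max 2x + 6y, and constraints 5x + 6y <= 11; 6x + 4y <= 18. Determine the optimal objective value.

The continuous relaxation peaks at (0, 1.83) with value 11.00; rounding to a feasible lattice point costs some objective.
(x,y)=(1,1): 5·1+6·1=11≤11, 6·1+4·1=10≤18, objective 8.
(x,y)=(0,1): 5·0+6·1=6≤11, 6·0+4·1=4≤18, objective 6.
No feasible integer point exceeds 8.

8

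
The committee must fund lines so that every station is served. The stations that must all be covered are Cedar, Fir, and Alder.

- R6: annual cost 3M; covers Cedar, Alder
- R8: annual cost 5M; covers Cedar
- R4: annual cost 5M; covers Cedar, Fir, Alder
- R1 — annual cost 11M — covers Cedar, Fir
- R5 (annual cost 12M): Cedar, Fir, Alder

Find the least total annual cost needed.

5

The greedy cost-per-new-station heuristic would pick R6 and R4 for 8, but a cheaper cover exists.
R4 alone covers Cedar, Fir, Alder — every station.
Total annual cost: 5.
No cover costs less than 5.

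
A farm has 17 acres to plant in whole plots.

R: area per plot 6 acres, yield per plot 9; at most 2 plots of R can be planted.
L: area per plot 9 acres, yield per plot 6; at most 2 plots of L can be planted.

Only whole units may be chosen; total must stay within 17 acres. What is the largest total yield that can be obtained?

18

Take 2×R: area 12 ≤ 17, yield 2·9 = 18.
R has the best ratio (9/6) and is taken to its limit of 2; remaining capacity is filled optimally with the others.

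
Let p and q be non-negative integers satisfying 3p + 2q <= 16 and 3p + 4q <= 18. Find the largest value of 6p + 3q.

30

(p,q)=(5,0) is feasible, giving 30.
(p,q)=(4,1) is feasible, giving 27.
(p,q)=(4,0) is feasible, giving 24.
No feasible integer point exceeds 30.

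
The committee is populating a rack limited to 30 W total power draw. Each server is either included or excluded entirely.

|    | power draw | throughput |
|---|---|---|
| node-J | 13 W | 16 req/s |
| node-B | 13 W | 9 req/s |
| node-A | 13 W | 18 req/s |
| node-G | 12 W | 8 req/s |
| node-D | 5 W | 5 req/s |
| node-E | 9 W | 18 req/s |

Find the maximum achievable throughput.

Allowing fractional choices, the relaxed optimum would be about 45.8, but servers are indivisible.
node-A + node-D + node-E: power draw 13 + 5 + 9 = 27 ≤ 30, throughput 18 + 5 + 18 = 41.
node-J + node-D + node-E: power draw 13 + 5 + 9 = 27 ≤ 30, throughput 16 + 5 + 18 = 39.
node-A + node-E: power draw 13 + 9 = 22 ≤ 30, throughput 18 + 18 = 36.
Best is node-A, node-D, and node-E with total throughput 41.

41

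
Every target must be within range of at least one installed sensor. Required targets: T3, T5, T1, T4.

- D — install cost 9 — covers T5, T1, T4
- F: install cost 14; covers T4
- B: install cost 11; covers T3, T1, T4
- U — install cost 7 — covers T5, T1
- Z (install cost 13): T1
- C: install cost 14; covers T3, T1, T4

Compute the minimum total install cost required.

Choose B and U: together they cover T3, T5, T1, T4 — every target.
Total install cost: 11 + 7 = 18.

18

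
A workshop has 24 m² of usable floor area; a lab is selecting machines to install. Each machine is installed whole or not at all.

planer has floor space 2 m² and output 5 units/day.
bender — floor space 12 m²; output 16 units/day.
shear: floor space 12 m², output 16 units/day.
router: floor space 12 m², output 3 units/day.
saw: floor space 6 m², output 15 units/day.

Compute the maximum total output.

This is an integer program with binary decision variables.
Allowing fractional choices, the relaxed optimum would be about 41.3, but machines are indivisible.
planer + shear + saw: floor space 2 + 12 + 6 = 20 ≤ 24, output 5 + 16 + 15 = 36.
planer + bender + saw: floor space 2 + 12 + 6 = 20 ≤ 24, output 5 + 16 + 15 = 36.
bender + shear: floor space 12 + 12 = 24 ≤ 24, output 16 + 16 = 32.
The maximum output is 36; one optimal choice is planer, bender, and saw.

36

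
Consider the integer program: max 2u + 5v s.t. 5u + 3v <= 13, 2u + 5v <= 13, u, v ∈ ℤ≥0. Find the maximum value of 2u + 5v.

Relaxing integrality, the LP optimum is 13.00 at (u,v) = (0, 2.6), which is not an integer point.
(u,v)=(1,2): 5·1+3·2=11≤13, 2·1+5·2=12≤13, objective 12.
(u,v)=(0,2): 5·0+3·2=6≤13, 2·0+5·2=10≤13, objective 10.
(u,v)=(2,1): 5·2+3·1=13≤13, 2·2+5·1=9≤13, objective 9.
No feasible integer point exceeds 12.

12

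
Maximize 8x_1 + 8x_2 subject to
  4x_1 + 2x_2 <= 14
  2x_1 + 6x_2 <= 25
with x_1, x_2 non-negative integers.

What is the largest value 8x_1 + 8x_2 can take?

(x_1,x_2)=(2,3): 4·2+2·3=14≤14, 2·2+6·3=22≤25, objective 40.
(x_1,x_2)=(0,4): 4·0+2·4=8≤14, 2·0+6·4=24≤25, objective 32.
(x_1,x_2)=(2,2): 4·2+2·2=12≤14, 2·2+6·2=16≤25, objective 32.
No feasible integer point exceeds 40.

40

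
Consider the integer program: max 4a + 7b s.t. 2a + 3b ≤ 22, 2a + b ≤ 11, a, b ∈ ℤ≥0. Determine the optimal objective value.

(a,b)=(2,6): 2·2+3·6=22≤22, 2·2+1·6=10≤11, objective 50.
(a,b)=(0,7): 2·0+3·7=21≤22, 2·0+1·7=7≤11, objective 49.
(a,b)=(3,5): 2·3+3·5=21≤22, 2·3+1·5=11≤11, objective 47.
(a,b)=(1,6): 2·1+3·6=20≤22, 2·1+1·6=8≤11, objective 46.
Maximum is 50 at (a,b)=(2,6).

50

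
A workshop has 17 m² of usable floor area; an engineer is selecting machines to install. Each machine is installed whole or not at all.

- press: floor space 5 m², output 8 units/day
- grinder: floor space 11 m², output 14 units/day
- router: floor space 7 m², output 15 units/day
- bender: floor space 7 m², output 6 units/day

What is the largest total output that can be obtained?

Take press and router: floor space 5 + 7 = 12 ≤ 17, output 8 + 15 = 23.
No other feasible combination does better.

23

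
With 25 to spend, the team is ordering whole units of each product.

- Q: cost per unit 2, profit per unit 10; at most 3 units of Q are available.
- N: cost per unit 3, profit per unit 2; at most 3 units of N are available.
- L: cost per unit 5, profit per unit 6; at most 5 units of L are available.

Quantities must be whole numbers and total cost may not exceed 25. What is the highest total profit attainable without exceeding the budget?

50

Take 3×Q, 1×N, and 3×L: cost 24 ≤ 25, profit 3·10 + 1·2 + 3·6 = 50.
Q has the best ratio (10/2) and is taken to its limit of 3; remaining capacity is filled optimally with the others.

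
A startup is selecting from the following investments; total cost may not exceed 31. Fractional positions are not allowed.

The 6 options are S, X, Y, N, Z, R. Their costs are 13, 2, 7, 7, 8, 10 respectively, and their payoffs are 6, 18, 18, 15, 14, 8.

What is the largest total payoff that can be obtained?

This is an integer program with binary decision variables.
Take X, Y, N, and Z: cost 2 + 7 + 7 + 8 = 24 ≤ 31, payoff 18 + 18 + 15 + 14 = 65.
No other feasible combination does better.

65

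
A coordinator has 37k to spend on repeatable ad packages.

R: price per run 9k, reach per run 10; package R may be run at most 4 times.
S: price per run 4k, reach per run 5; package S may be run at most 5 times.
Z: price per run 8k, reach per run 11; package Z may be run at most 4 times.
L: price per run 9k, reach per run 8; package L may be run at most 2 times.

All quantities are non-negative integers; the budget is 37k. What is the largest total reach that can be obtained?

49

Z has the best ratio (11/8); taking only Z gives at most 4×11 = 44 (stopped by the price limit).
Mixing does better — 1×S and 4×Z: price 36 ≤ 37, reach 1·5 + 4·11 = 49.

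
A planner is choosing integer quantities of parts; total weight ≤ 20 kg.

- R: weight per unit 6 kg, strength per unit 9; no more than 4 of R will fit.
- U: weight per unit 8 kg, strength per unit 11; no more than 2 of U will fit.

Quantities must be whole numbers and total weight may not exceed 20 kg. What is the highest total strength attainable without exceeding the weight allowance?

29

R has the best ratio (9/6); taking only R gives at most 3×9 = 27 (stopped by the weight limit).
Mixing does better — 2×R and 1×U: weight 20 ≤ 20, strength 2·9 + 1·11 = 29.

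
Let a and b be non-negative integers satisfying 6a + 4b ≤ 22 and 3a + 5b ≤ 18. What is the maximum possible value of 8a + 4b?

28

(a,b)=(3,1) is feasible, giving 28.
(a,b)=(3,0) is feasible, giving 24.
(a,b)=(2,2) is feasible, giving 24.
(a,b)=(2,1) is feasible, giving 20.
No feasible integer point exceeds 28.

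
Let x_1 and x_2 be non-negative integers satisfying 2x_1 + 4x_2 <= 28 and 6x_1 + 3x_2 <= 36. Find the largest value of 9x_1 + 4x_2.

(x_1,x_2)=(6,0): 2·6+4·0=12≤28, 6·6+3·0=36≤36, objective 54.
(x_1,x_2)=(5,1): 2·5+4·1=14≤28, 6·5+3·1=33≤36, objective 49.
No feasible integer point exceeds 54.

54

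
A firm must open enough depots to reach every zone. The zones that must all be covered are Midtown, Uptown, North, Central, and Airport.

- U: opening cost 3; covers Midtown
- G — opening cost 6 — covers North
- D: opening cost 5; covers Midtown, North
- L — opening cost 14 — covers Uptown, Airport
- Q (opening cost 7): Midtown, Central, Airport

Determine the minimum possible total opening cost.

Choose D, L, and Q: together they cover Midtown, Uptown, North, Central, Airport — every zone.
Total opening cost: 5 + 14 + 7 = 26.
No cover costs less than 26.

26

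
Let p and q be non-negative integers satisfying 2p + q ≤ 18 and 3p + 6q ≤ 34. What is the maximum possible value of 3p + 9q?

48

The continuous relaxation peaks at (0, 5.67) with value 51.00; rounding to a feasible lattice point costs some objective.
(p,q)=(1,5): 2·1+1·5=7≤18, 3·1+6·5=33≤34, objective 48.
(p,q)=(0,5): 2·0+1·5=5≤18, 3·0+6·5=30≤34, objective 45.
(p,q)=(2,4): 2·2+1·4=8≤18, 3·2+6·4=30≤34, objective 42.
(p,q)=(1,4): 2·1+1·4=6≤18, 3·1+6·4=27≤34, objective 39.
Maximum is 48 at (p,q)=(1,5).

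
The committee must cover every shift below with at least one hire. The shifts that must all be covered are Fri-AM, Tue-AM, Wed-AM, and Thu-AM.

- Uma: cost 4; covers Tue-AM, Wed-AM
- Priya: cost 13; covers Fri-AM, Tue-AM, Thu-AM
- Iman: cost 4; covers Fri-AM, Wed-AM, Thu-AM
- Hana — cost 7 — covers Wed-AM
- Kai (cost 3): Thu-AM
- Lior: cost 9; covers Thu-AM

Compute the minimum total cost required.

8

Choose Uma and Iman: together they cover Fri-AM, Tue-AM, Wed-AM, Thu-AM — every shift.
Total cost: 4 + 4 = 8.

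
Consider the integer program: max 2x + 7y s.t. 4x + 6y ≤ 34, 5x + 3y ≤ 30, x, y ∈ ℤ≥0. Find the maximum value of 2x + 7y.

37

(x,y)=(1,5): 4·1+6·5=34≤34, 5·1+3·5=20≤30, objective 37.
(x,y)=(0,5): 4·0+6·5=30≤34, 5·0+3·5=15≤30, objective 35.
(x,y)=(2,4): 4·2+6·4=32≤34, 5·2+3·4=22≤30, objective 32.
(x,y)=(1,4): 4·1+6·4=28≤34, 5·1+3·4=17≤30, objective 30.
No feasible integer point exceeds 37.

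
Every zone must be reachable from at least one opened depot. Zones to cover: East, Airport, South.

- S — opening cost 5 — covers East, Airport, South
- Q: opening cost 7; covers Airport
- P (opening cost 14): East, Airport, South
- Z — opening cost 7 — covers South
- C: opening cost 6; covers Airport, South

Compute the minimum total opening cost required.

5

S alone covers East, Airport, South — every zone.
Total opening cost: 5.
No cover costs less than 5.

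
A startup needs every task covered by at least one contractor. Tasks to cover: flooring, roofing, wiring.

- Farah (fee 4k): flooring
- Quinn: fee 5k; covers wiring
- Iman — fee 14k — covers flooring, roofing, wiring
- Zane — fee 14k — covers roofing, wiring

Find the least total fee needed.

14

Iman alone covers flooring, roofing, wiring — every task.
Total fee: 14.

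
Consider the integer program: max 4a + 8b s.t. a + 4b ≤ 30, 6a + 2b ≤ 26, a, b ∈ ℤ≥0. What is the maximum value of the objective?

(a,b)=(2,7): 1·2+4·7=30≤30, 6·2+2·7=26≤26, objective 64.
(a,b)=(1,7): 1·1+4·7=29≤30, 6·1+2·7=20≤26, objective 60.
(a,b)=(2,6): 1·2+4·6=26≤30, 6·2+2·6=24≤26, objective 56.
Maximum is 64 at (a,b)=(2,7).

64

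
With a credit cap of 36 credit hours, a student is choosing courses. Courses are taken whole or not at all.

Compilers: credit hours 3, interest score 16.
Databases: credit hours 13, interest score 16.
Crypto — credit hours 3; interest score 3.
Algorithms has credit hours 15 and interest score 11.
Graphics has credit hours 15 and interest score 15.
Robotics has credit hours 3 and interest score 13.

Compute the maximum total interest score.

This is an integer program with binary decision variables.
Compilers + Databases + Algorithms + Robotics: credit hours 3 + 13 + 15 + 3 = 34 ≤ 36, interest score 16 + 16 + 11 + 13 = 56.
Compilers + Algorithms + Graphics + Robotics: credit hours 3 + 15 + 15 + 3 = 36 ≤ 36, interest score 16 + 11 + 15 + 13 = 55.
Compilers + Databases + Graphics + Robotics: credit hours 3 + 13 + 15 + 3 = 34 ≤ 36, interest score 16 + 16 + 15 + 13 = 60.
Best is Compilers, Databases, Graphics, and Robotics with total interest score 60.

60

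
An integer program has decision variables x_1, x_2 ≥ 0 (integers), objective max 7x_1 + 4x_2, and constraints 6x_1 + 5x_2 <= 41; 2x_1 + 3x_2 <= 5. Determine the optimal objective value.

14

(x_1,x_2)=(2,0): 6·2+5·0=12≤41, 2·2+3·0=4≤5, objective 14.
(x_1,x_2)=(1,1): 6·1+5·1=11≤41, 2·1+3·1=5≤5, objective 11.
(x_1,x_2)=(1,0): 6·1+5·0=6≤41, 2·1+3·0=2≤5, objective 7.
The best lattice point is (2,0), giving 14.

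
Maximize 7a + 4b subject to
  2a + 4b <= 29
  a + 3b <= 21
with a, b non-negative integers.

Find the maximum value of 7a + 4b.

Relaxing integrality, the LP optimum is 101.50 at (a,b) = (14.5, 0), which is not an integer point.
(a,b)=(14,0) is feasible, giving 98.
(a,b)=(13,0) is feasible, giving 91.
Maximum is 98 at (a,b)=(14,0).

98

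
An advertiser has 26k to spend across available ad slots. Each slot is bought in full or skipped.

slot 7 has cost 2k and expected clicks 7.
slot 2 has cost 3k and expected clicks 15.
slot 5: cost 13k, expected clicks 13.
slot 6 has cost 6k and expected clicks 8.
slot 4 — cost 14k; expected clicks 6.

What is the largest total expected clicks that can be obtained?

43

This is a 0-1 knapsack instance.
Allowing fractional choices, the relaxed optimum would be about 43.9, but ad slots are indivisible.
slot 7 + slot 2 + slot 5 + slot 6: cost 2 + 3 + 13 + 6 = 24 ≤ 26, expected clicks 7 + 15 + 13 + 8 = 43.
slot 2 + slot 5 + slot 6: cost 3 + 13 + 6 = 22 ≤ 26, expected clicks 15 + 13 + 8 = 36.
Best is slot 7, slot 2, slot 5, and slot 6 with total expected clicks 43.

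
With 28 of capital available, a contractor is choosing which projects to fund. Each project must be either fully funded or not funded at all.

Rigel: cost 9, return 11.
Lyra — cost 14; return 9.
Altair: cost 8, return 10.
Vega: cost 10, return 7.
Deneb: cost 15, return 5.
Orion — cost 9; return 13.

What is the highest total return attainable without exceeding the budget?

34

Rigel + Vega + Orion: cost 9 + 10 + 9 = 28 ≤ 28, return 11 + 7 + 13 = 31.
Rigel + Altair + Orion: cost 9 + 8 + 9 = 26 ≤ 28, return 11 + 10 + 13 = 34.
Altair + Vega + Orion: cost 8 + 10 + 9 = 27 ≤ 28, return 10 + 7 + 13 = 30.
Best is Rigel, Altair, and Orion with total return 34.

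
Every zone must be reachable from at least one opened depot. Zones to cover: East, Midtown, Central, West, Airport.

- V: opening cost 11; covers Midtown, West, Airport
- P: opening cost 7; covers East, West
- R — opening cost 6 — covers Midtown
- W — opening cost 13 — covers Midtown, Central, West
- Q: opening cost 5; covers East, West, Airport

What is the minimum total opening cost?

18

Choose W and Q: together they cover East, Midtown, Central, West, Airport — every zone.
Total opening cost: 13 + 5 = 18.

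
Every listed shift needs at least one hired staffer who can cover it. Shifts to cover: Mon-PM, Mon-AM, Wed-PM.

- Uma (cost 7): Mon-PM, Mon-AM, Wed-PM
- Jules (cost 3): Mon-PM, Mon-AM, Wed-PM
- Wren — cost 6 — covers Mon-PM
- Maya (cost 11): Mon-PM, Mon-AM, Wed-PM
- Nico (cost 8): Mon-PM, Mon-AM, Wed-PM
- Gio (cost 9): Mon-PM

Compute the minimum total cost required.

3

Jules alone covers Mon-PM, Mon-AM, Wed-PM — every shift.
Total cost: 3.
No cover costs less than 3.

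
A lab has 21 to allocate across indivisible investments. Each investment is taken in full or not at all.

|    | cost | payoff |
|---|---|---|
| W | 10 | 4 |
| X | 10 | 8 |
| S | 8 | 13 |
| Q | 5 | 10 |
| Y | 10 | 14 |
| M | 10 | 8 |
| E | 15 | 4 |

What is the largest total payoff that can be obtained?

Allowing fractional choices, the relaxed optimum would be about 34.2, but investments are indivisible.
S + Y: cost 8 + 10 = 18 ≤ 21, payoff 13 + 14 = 27.
Q + Y: cost 5 + 10 = 15 ≤ 21, payoff 10 + 14 = 24.
Best is S and Y with total payoff 27.

27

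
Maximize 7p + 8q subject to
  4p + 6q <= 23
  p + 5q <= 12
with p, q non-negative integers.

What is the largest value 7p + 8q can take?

(p,q)=(4,1): 4·4+6·1=22≤23, 1·4+5·1=9≤12, objective 36.
(p,q)=(5,0): 4·5+6·0=20≤23, 1·5+5·0=5≤12, objective 35.
No feasible integer point exceeds 36.

36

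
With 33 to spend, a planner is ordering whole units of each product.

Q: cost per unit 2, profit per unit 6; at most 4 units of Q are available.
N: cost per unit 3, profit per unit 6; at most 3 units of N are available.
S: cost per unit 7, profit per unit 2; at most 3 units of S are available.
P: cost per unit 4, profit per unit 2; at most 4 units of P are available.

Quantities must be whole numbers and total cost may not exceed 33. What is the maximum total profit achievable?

50

This is a bounded integer knapsack.
Take 4×Q, 3×N, and 4×P: cost 33 ≤ 33, profit 4·6 + 3·6 + 4·2 = 50.
Q has the best ratio (6/2) and is taken to its limit of 4; remaining capacity is filled optimally with the others.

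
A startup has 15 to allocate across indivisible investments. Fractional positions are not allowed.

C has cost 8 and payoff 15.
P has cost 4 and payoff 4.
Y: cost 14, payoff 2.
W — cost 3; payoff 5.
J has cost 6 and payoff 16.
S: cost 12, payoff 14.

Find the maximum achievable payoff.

Take C and J: cost 8 + 6 = 14 ≤ 15, payoff 15 + 16 = 31.
No other feasible combination does better.

31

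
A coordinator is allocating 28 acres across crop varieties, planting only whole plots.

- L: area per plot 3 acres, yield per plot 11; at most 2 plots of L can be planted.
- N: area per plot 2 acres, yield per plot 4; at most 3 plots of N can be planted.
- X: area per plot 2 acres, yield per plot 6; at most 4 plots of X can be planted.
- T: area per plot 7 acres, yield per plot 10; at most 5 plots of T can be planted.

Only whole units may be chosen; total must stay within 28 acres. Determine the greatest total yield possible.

Take 2×L, 3×N, 4×X, and 1×T: area 27 ≤ 28, yield 2·11 + 3·4 + 4·6 + 1·10 = 68.
L has the best ratio (11/3) and is taken to its limit of 2; remaining capacity is filled optimally with the others.

68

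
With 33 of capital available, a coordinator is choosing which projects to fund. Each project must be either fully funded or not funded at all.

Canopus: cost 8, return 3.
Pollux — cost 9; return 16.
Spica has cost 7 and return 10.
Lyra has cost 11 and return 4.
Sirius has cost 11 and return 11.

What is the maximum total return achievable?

37

Allowing fractional choices, the relaxed optimum would be about 39.2, but projects are indivisible.
Pollux + Spica + Sirius: cost 9 + 7 + 11 = 27 ≤ 33, return 16 + 10 + 11 = 37.
Pollux + Lyra + Sirius: cost 9 + 11 + 11 = 31 ≤ 33, return 16 + 4 + 11 = 31.
Best is Pollux, Spica, and Sirius with total return 37.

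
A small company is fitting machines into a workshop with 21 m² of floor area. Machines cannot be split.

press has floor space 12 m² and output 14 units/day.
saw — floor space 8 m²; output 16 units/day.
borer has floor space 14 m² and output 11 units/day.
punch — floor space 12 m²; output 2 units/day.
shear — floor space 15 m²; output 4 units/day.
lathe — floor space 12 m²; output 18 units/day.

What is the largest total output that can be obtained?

Take saw and lathe: floor space 8 + 12 = 20 ≤ 21, output 16 + 18 = 34.
No other feasible combination does better.

34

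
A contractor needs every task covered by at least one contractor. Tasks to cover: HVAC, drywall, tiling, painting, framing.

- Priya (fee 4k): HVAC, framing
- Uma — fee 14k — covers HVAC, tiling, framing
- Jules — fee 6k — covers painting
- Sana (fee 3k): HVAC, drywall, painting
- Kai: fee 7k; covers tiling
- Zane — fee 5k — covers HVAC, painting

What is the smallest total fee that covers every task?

Choose Priya, Sana, and Kai: together they cover HVAC, drywall, tiling, painting, framing — every task.
Total fee: 4 + 3 + 7 = 14.
No cover costs less than 14.

14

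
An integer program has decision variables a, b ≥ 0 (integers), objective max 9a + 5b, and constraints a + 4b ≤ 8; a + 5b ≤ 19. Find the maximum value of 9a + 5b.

(a,b)=(8,0): 1·8+4·0=8≤8, 1·8+5·0=8≤19, objective 72.
(a,b)=(7,0): 1·7+4·0=7≤8, 1·7+5·0=7≤19, objective 63.
No feasible integer point exceeds 72.

72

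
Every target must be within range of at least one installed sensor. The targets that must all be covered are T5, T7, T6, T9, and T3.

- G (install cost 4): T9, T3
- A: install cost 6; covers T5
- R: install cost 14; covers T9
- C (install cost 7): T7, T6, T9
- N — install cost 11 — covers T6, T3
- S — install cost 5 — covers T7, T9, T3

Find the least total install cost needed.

The greedy cost-per-new-target heuristic would pick S, A, and C for 18, but a cheaper cover exists.
Choose G, A, and C: together they cover T5, T7, T6, T9, T3 — every target.
Total install cost: 4 + 6 + 7 = 17.
No cover costs less than 17.

17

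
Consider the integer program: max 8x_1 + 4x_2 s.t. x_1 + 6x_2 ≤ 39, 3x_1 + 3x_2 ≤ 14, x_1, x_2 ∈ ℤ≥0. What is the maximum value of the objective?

(x_1,x_2)=(4,0): 1·4+6·0=4≤39, 3·4+3·0=12≤14, objective 32.
(x_1,x_2)=(3,1): 1·3+6·1=9≤39, 3·3+3·1=12≤14, objective 28.
(x_1,x_2)=(3,0): 1·3+6·0=3≤39, 3·3+3·0=9≤14, objective 24.
No feasible integer point exceeds 32.

32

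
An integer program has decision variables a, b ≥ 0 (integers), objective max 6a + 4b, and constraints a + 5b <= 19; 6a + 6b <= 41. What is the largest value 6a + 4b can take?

(a,b)=(6,0): 1·6+5·0=6≤19, 6·6+6·0=36≤41, objective 36.
(a,b)=(5,1): 1·5+5·1=10≤19, 6·5+6·1=36≤41, objective 34.
(a,b)=(5,0): 1·5+5·0=5≤19, 6·5+6·0=30≤41, objective 30.
Maximum is 36 at (a,b)=(6,0).

36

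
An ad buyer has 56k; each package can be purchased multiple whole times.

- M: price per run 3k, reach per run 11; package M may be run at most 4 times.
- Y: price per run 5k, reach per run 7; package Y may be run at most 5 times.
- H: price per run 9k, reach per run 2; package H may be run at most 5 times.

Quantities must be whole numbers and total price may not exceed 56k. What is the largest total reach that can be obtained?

83

This is a bounded integer knapsack.
M has the best ratio (11/3); taking only M gives at most 4×11 = 44 (stopped by the supply cap of 4).
Mixing does better — 4×M, 5×Y, and 2×H: price 55 ≤ 56, reach 4·11 + 5·7 + 2·2 = 83.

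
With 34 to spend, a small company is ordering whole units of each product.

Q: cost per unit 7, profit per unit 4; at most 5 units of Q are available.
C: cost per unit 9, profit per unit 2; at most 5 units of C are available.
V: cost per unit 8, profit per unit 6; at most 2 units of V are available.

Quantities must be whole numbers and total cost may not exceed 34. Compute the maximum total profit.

V has the best ratio (6/8); taking only V gives at most 2×6 = 12 (stopped by the supply cap of 2).
Mixing does better — 2×Q and 2×V: cost 30 ≤ 34, profit 2·4 + 2·6 = 20.

20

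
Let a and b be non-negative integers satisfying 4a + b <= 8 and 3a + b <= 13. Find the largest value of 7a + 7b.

56

(a,b)=(0,8) is feasible, giving 56.
(a,b)=(0,7) is feasible, giving 49.
The best lattice point is (0,8), giving 56.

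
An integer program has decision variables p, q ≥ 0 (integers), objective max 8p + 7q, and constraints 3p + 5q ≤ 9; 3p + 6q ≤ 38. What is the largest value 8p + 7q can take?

24

(p,q)=(3,0): 3·3+5·0=9≤9, 3·3+6·0=9≤38, objective 24.
(p,q)=(2,0): 3·2+5·0=6≤9, 3·2+6·0=6≤38, objective 16.
Maximum is 24 at (p,q)=(3,0).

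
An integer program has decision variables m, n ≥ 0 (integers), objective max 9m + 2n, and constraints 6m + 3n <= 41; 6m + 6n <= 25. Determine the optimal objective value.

(m,n)=(4,0): 6·4+3·0=24≤41, 6·4+6·0=24≤25, objective 36.
(m,n)=(3,1): 6·3+3·1=21≤41, 6·3+6·1=24≤25, objective 29.
No feasible integer point exceeds 36.

36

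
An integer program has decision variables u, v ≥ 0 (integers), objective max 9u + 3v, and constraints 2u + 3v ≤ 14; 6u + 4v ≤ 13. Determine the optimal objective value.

Relaxing integrality, the LP optimum is 19.50 at (u,v) = (2.17, 0), which is not an integer point.
(u,v)=(2,0) is feasible, giving 18.
(u,v)=(1,1) is feasible, giving 12.
No feasible integer point exceeds 18.

18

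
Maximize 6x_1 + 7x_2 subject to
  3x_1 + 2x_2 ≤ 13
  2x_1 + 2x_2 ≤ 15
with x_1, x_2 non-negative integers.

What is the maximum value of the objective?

42

Relaxing integrality, the LP optimum is 45.50 at (x_1,x_2) = (0, 6.5), which is not an integer point.
(x_1,x_2)=(0,6): 3·0+2·6=12≤13, 2·0+2·6=12≤15, objective 42.
(x_1,x_2)=(1,5): 3·1+2·5=13≤13, 2·1+2·5=12≤15, objective 41.
(x_1,x_2)=(0,5): 3·0+2·5=10≤13, 2·0+2·5=10≤15, objective 35.
Maximum is 42 at (x_1,x_2)=(0,6).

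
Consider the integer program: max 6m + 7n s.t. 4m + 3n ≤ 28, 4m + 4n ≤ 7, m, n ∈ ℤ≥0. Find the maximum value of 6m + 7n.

7

(m,n)=(0,1) is feasible, giving 7.
(m,n)=(1,0) is feasible, giving 6.
(m,n)=(0,0) is feasible, giving 0.
No feasible integer point exceeds 7.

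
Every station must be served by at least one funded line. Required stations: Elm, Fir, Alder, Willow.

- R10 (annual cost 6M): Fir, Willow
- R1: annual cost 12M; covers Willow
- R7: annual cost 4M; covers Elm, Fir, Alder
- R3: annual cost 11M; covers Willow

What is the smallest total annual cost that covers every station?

10

Choose R10 and R7: together they cover Elm, Fir, Alder, Willow — every station.
Total annual cost: 6 + 4 = 10.
No cover costs less than 10.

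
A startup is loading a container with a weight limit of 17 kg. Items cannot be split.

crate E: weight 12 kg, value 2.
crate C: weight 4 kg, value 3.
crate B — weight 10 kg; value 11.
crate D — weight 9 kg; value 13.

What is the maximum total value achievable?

crate C + crate B: weight 4 + 10 = 14 ≤ 17, value 3 + 11 = 14.
crate C + crate D: weight 4 + 9 = 13 ≤ 17, value 3 + 13 = 16.
Best is crate C and crate D with total value 16.

16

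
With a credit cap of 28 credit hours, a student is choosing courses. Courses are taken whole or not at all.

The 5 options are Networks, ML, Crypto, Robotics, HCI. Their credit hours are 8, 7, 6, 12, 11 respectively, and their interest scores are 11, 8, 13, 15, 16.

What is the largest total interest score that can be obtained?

40

Allowing fractional choices, the relaxed optimum would be about 43.8, but courses are indivisible.
Networks + Crypto + Robotics: credit hours 8 + 6 + 12 = 26 ≤ 28, interest score 11 + 13 + 15 = 39.
Networks + Crypto + HCI: credit hours 8 + 6 + 11 = 25 ≤ 28, interest score 11 + 13 + 16 = 40.
ML + Crypto + HCI: credit hours 7 + 6 + 11 = 24 ≤ 28, interest score 8 + 13 + 16 = 37.
Best is Networks, Crypto, and HCI with total interest score 40.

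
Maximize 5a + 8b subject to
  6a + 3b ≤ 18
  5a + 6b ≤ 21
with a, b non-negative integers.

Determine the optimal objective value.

The continuous relaxation peaks at (0, 3.5) with value 28.00; rounding to a feasible lattice point costs some objective.
(a,b)=(0,3): 6·0+3·3=9≤18, 5·0+6·3=18≤21, objective 24.
(a,b)=(1,2): 6·1+3·2=12≤18, 5·1+6·2=17≤21, objective 21.
(a,b)=(0,2): 6·0+3·2=6≤18, 5·0+6·2=12≤21, objective 16.
Maximum is 24 at (a,b)=(0,3).

24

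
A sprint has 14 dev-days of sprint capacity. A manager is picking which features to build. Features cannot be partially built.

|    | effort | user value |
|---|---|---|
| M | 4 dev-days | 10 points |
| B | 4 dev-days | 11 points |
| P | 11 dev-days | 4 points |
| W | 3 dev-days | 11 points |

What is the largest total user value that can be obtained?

Allowing fractional choices, the relaxed optimum would be about 33.1, but features are indivisible.
M + W: effort 4 + 3 = 7 ≤ 14, user value 10 + 11 = 21.
M + B + W: effort 4 + 4 + 3 = 11 ≤ 14, user value 10 + 11 + 11 = 32.
B + W: effort 4 + 3 = 7 ≤ 14, user value 11 + 11 = 22.
Best is M, B, and W with total user value 32.

32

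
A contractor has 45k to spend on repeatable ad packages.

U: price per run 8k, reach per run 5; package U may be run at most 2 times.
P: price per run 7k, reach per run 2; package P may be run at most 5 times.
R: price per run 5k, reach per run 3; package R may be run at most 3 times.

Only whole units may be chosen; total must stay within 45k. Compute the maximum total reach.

U has the best ratio (5/8); taking only U gives at most 2×5 = 10 (stopped by the supply cap of 2).
Mixing does better — 2×U, 2×P, and 3×R: price 45 ≤ 45, reach 2·5 + 2·2 + 3·3 = 23.

23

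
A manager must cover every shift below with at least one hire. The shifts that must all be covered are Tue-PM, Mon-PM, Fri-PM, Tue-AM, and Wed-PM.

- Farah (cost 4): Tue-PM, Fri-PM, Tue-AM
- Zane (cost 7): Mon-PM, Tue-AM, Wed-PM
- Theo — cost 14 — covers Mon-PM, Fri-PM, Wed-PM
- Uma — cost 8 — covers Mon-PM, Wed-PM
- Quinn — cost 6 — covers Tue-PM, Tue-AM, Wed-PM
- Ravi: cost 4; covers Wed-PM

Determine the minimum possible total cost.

Choose Farah and Zane: together they cover Tue-PM, Mon-PM, Fri-PM, Tue-AM, Wed-PM — every shift.
Total cost: 4 + 7 = 11.
No cover costs less than 11.

11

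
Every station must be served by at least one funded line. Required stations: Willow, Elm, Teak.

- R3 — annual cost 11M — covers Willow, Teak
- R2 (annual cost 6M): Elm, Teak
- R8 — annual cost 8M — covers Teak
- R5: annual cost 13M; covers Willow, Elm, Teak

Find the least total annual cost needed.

13

R5 alone covers Willow, Elm, Teak — every station.
Total annual cost: 13.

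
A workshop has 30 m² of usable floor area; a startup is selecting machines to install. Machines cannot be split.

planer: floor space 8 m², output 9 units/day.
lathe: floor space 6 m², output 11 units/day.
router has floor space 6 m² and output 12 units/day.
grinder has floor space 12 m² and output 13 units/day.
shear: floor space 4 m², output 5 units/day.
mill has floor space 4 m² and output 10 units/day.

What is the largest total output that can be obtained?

planer + router + grinder + mill: floor space 8 + 6 + 12 + 4 = 30 ≤ 30, output 9 + 12 + 13 + 10 = 44.
planer + lathe + router + shear + mill: floor space 8 + 6 + 6 + 4 + 4 = 28 ≤ 30, output 9 + 11 + 12 + 5 + 10 = 47.
lathe + router + grinder + mill: floor space 6 + 6 + 12 + 4 = 28 ≤ 30, output 11 + 12 + 13 + 10 = 46.
Best is planer, lathe, router, shear, and mill with total output 47.

47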